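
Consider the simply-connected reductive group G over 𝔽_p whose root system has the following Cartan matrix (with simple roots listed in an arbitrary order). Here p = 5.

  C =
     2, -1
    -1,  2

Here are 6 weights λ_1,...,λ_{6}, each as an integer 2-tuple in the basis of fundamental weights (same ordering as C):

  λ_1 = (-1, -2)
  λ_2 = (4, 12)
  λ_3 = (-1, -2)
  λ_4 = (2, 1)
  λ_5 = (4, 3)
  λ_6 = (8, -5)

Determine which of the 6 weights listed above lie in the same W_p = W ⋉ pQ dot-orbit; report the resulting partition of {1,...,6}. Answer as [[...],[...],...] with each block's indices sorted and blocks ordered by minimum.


Dynkin diagram of C (from the 2 off-diagonal −1 entries): A_2.

Alcove-folded reps (p=5, 6 weights, presented ϖ-order):

  [1] (1, 0);  [2] (3, 2);  [3] (1, 0);  [4] (3, 2);  [5] (1, 0);  [6] (1, 0)

Grouping the 6 weights by Ā_5-representative: 2 linkage classes.

[[1, 3, 5, 6], [2, 4]]


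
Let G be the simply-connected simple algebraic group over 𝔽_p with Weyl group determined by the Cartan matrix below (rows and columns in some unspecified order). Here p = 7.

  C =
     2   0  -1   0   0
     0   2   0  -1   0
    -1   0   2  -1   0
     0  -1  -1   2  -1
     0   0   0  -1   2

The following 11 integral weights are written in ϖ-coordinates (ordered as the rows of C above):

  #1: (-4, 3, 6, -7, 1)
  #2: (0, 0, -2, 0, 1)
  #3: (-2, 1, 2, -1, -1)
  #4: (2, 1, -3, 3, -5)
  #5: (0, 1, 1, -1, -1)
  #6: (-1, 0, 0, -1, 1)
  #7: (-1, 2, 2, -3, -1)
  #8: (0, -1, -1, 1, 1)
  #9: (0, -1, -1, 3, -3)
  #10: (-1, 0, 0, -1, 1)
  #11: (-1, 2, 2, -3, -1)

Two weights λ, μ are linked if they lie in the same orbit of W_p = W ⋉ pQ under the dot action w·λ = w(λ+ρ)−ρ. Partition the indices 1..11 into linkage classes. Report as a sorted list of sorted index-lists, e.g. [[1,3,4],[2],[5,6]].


Dynkin diagram of C (from the 8 off-diagonal −1 entries): D_5.

Each λ_j+ρ reduced to Ā_7; 5-tuples below use C's row order:

  [1] (1, 0, 0, 2, 2);  [2] (0, 1, 1, 0, 2);  [3] (1, 2, 2, 0, 0);  [4] (1, 0, 0, 2, 2);  [5] (1, 2, 2, 0, 0);  [6] (0, 1, 1, 0, 2);  [7] (0, 1, 1, 0, 2);  [8] (1, 0, 0, 2, 2);  [9] (1, 0, 0, 2, 2);  [10] (0, 1, 1, 0, 2);  [11] (0, 1, 1, 0, 2)

The 11 indices split into 3 linkage classes (same alcove rep ⇔ same W_7-dot-orbit):

[[1, 4, 8, 9], [2, 6, 7, 10, 11], [3, 5]]


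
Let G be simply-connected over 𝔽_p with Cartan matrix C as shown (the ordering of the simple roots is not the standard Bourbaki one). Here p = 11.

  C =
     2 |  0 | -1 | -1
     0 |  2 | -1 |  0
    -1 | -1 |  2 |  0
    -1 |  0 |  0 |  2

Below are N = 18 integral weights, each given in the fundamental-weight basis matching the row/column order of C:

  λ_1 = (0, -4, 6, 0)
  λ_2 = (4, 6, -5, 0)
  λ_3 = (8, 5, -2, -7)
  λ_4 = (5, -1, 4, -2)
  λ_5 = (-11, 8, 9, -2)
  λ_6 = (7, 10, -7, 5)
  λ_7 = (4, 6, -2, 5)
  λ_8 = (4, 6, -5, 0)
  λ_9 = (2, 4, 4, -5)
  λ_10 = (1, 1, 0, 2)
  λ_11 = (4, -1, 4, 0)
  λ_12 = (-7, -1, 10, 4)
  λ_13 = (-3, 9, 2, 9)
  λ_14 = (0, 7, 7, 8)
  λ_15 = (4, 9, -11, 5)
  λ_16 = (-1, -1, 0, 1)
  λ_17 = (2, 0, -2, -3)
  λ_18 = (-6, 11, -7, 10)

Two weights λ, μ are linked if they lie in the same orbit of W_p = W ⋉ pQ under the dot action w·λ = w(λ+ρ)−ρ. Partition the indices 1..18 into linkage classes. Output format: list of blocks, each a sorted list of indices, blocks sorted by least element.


C ↔ A_4 under row/col permutation; |W(A_4)| = 120.

λ_j+ρ reflected into Ā_11 (⟨·,θ^∨⟩≤11); 4-tuples as given:

  λ_1 → (1, 3, 4, 1)
  λ_2 → (1, 3, 4, 1)
  λ_3 → (2, 2, 1, 3)
  λ_4 → (5, 0, 5, 1)
  λ_5 → (0, 0, 1, 2)
  λ_6 → (0, 3, 3, 2)
  λ_7 → (4, 0, 1, 0)
  λ_8 → (1, 3, 4, 1)
  λ_9 → (1, 3, 4, 1)
  λ_10 → (2, 2, 1, 3)
  λ_11 → (5, 0, 5, 1)
  λ_12 → (5, 0, 5, 1)
  λ_13 → (0, 0, 1, 2)
  λ_14 → (1, 3, 4, 1)
  λ_15 → (5, 0, 5, 1)
  λ_16 → (0, 0, 1, 2)
  λ_17 → (0, 0, 1, 2)
  λ_18 → (5, 0, 5, 1)

These 18 weights hit 6 W_11-dot-orbits; sizes (5, 2, 5, 4, 1, 1):

[[1, 2, 8, 9, 14], [3, 10], [4, 11, 12, 15, 18], [5, 13, 16, 17], [6], [7]]


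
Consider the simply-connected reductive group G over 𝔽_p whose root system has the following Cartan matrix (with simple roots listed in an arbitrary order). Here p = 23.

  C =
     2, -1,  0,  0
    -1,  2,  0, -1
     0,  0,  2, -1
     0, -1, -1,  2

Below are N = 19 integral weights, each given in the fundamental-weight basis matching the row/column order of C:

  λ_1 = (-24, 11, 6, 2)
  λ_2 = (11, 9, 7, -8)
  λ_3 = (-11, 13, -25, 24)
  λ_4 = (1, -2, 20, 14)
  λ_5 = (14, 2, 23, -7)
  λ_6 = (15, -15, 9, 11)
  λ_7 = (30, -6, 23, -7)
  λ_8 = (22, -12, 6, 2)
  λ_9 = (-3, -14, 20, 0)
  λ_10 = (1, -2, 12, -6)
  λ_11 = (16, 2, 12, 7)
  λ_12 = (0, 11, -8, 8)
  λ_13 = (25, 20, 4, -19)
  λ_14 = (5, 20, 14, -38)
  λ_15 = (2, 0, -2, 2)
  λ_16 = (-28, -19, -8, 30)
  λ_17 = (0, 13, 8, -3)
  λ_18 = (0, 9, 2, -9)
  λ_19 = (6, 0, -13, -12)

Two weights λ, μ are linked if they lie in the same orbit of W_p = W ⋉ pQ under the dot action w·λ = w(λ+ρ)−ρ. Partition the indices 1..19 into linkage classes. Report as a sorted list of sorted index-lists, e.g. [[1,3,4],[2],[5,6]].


Cartan matrix: type A_4 (|W|=120); un-permuting the 4 rows.

Folding the 19 weights λ_j+ρ into Ā_23 (reps in the given 4-coord order):

  λ_1+ρ ↦ (12, 3, 1, 7);  λ_2+ρ ↦ (12, 3, 1, 7);  λ_3+ρ ↦ (4, 1, 7, 1);  λ_4+ρ ↦ (1, 12, 7, 2);  λ_5+ρ ↦ (1, 2, 5, 3);  λ_6+ρ ↦ (1, 12, 7, 2);  λ_7+ρ ↦ (1, 2, 5, 3);  λ_8+ρ ↦ (12, 3, 1, 7);  λ_9+ρ ↦ (1, 12, 7, 2);  λ_10+ρ ↦ (4, 1, 7, 1);  λ_11+ρ ↦ (1, 2, 5, 3);  λ_12+ρ ↦ (1, 12, 7, 2);  λ_13+ρ ↦ (1, 2, 5, 3);  λ_14+ρ ↦ (4, 1, 7, 1);  λ_15+ρ ↦ (3, 1, 1, 2);  λ_16+ρ ↦ (4, 1, 7, 1);  λ_17+ρ ↦ (1, 12, 7, 2);  λ_18+ρ ↦ (1, 2, 5, 3);  λ_19+ρ ↦ (12, 3, 1, 7)

Grouping the 19 weights by Ā_23-representative: 5 linkage classes.

[[1, 2, 8, 19], [3, 10, 14, 16], [4, 6, 9, 12, 17], [5, 7, 11, 13, 18], [15]]


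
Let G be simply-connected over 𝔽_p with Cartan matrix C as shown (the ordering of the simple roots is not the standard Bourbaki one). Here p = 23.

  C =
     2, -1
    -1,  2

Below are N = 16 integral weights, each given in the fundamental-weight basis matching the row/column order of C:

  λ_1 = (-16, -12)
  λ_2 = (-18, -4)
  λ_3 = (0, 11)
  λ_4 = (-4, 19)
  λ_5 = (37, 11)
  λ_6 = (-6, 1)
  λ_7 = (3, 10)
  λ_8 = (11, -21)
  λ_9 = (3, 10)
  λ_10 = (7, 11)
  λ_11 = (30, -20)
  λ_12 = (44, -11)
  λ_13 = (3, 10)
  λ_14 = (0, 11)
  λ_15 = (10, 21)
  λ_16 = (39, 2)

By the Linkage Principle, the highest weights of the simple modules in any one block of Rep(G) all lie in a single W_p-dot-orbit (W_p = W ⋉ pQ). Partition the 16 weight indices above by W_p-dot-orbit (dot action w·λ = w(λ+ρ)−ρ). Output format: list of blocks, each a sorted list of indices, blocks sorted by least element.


Cartan matrix: type A_2 (|W|=6); un-permuting the 2 rows.

Ā_23 reps of the 16 weights (A_2, coords as presented):

    λ_1+ρ ↦ (8, 12)
    λ_2+ρ ↦ (3, 17)
    λ_3+ρ ↦ (1, 12)
    λ_4+ρ ↦ (3, 17)
    λ_5+ρ ↦ (4, 11)
    λ_6+ρ ↦ (2, 3)
    λ_7+ρ ↦ (4, 11)
    λ_8+ρ ↦ (8, 12)
    λ_9+ρ ↦ (4, 11)
    λ_10+ρ ↦ (8, 12)
    λ_11+ρ ↦ (4, 11)
    λ_12+ρ ↦ (1, 12)
    λ_13+ρ ↦ (4, 11)
    λ_14+ρ ↦ (1, 12)
    λ_15+ρ ↦ (1, 12)
    λ_16+ρ ↦ (3, 17)

The 16 indices split into 5 linkage classes (same alcove rep ⇔ same W_23-dot-orbit):

[[1, 8, 10], [2, 4, 16], [3, 12, 14, 15], [5, 7, 9, 11, 13], [6]]


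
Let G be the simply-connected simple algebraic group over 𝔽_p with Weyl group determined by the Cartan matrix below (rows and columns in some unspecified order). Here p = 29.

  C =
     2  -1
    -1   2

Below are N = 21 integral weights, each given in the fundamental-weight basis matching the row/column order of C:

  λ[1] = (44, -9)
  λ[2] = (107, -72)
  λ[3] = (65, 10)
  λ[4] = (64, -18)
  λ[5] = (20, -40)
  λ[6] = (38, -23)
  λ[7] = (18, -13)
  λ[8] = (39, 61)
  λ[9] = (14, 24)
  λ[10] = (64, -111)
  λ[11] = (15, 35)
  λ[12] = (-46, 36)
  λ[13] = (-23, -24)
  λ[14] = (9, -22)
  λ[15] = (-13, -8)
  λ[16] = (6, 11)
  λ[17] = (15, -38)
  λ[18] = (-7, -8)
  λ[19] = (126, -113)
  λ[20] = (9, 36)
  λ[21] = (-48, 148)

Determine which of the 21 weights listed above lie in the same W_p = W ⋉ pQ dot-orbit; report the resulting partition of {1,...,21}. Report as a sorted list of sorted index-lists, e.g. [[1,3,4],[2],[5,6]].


A_2 Cartan matrix, 2 simple roots permuted; ρ=(1,1).

Ā_29 reps of the 21 weights (A_2, coords as presented):

    1: (13, 8)
    2: (13, 8)
    3: (11, 10)
    4: (7, 12)
    5: (8, 11)
    6: (7, 12)
    7: (7, 12)
    8: (4, 14)
    9: (4, 14)
    10: (7, 6)
    11: (7, 6)
    12: (13, 8)
    13: (7, 6)
    14: (11, 10)
    15: (7, 12)
    16: (7, 12)
    17: (13, 8)
    18: (7, 6)
    19: (4, 14)
    20: (8, 11)
    21: (4, 14)

Grouping the 21 weights by Ā_29-representative: 6 linkage classes.

[[1, 2, 12, 17], [3, 14], [4, 6, 7, 15, 16], [5, 20], [8, 9, 19, 21], [10, 11, 13, 18]]


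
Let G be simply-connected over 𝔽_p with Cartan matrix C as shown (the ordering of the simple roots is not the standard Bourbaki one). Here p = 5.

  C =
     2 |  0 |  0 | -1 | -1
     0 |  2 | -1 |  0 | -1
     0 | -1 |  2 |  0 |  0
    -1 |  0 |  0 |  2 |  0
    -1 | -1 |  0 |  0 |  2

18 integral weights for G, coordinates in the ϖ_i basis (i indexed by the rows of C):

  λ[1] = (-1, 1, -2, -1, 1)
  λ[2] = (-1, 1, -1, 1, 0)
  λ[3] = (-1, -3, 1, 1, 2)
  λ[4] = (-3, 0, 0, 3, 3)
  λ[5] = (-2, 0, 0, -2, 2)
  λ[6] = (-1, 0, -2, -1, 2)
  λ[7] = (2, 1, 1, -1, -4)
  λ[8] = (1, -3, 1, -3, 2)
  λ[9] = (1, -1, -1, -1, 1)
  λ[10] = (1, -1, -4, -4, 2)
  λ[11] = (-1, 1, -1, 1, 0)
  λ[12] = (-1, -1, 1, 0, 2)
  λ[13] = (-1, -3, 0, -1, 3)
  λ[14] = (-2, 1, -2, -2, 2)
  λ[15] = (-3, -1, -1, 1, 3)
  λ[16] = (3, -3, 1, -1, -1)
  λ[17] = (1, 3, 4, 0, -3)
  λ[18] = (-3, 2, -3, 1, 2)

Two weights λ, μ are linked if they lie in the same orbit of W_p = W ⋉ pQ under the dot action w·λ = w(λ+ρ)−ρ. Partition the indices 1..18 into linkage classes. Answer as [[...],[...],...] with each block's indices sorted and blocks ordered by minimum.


Root system A_5: the 5×5 matrix C matches after relabeling.

Alcove-folded reps (p=5, 18 weights, presented ϖ-order):

  λ_1 → (0, 1, 1, 0, 2)
  λ_2 → (0, 2, 0, 2, 1)
  λ_3 → (0, 2, 0, 2, 1)
  λ_4 → (1, 1, 1, 1, 1)
  λ_5 → (1, 1, 1, 1, 1)
  λ_6 → (0, 0, 1, 0, 3)
  λ_7 → (0, 1, 1, 0, 2)
  λ_8 → (0, 2, 0, 2, 1)
  λ_9 → (2, 0, 0, 0, 2)
  λ_10 → (0, 2, 0, 2, 1)
  λ_11 → (0, 2, 0, 2, 1)
  λ_12 → (0, 0, 1, 0, 3)
  λ_13 → (0, 1, 1, 0, 2)
  λ_14 → (1, 1, 1, 1, 1)
  λ_15 → (2, 0, 0, 0, 2)
  λ_16 → (2, 0, 0, 0, 2)
  λ_17 → (2, 0, 0, 0, 2)
  λ_18 → (1, 1, 1, 1, 1)

Linkage partition of the 18 weights (5 classes, p=5):

[[1, 7, 13], [2, 3, 8, 10, 11], [4, 5, 14, 18], [6, 12], [9, 15, 16, 17]]


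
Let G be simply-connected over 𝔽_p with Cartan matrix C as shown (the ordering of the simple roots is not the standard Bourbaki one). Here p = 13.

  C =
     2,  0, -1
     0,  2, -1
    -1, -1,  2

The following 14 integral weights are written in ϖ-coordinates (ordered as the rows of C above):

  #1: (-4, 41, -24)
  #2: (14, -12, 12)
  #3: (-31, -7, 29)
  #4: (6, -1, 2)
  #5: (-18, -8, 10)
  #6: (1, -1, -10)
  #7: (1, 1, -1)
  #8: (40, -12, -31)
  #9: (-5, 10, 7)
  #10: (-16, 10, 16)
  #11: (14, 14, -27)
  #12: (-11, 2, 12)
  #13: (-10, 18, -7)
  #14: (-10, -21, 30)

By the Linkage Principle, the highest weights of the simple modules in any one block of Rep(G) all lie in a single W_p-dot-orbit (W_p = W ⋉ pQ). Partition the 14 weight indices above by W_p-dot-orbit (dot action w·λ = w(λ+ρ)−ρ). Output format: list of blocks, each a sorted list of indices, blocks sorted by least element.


Type A_3, rank 3, |W|=24; reorder rows/cols to standard.

λ_j+ρ reflected into Ā_13 (⟨·,θ^∨⟩≤13); 3-tuples as given:

  1: (7, 0, 3)
  2: (2, 2, 0)
  3: (0, 2, 7)
  4: (7, 0, 3)
  5: (0, 2, 7)
  6: (0, 2, 7)
  7: (2, 2, 0)
  8: (2, 2, 0)
  9: (2, 5, 2)
  10: (2, 2, 0)
  11: (2, 2, 0)
  12: (7, 0, 3)
  13: (0, 2, 7)
  14: (2, 5, 2)

Grouping the 14 weights by Ā_13-representative: 4 linkage classes.

[[1, 4, 12], [2, 7, 8, 10, 11], [3, 5, 6, 13], [9, 14]]


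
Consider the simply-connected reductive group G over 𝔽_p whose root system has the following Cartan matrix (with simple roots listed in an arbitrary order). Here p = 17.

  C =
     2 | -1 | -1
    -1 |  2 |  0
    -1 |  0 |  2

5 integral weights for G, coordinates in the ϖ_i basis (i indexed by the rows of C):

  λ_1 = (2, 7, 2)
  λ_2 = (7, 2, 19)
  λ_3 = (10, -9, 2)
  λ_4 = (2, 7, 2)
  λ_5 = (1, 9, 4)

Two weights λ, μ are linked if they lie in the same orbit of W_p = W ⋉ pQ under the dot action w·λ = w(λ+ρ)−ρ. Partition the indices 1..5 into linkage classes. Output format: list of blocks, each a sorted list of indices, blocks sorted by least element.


Type A_3, rank 3, |W|=24; reorder rows/cols to standard.

Each λ_j+ρ reduced to Ā_17; 3-tuples below use C's row order:

    λ_1 → (3, 8, 3)
    λ_2 → (3, 8, 3)
    λ_3 → (3, 8, 3)
    λ_4 → (3, 8, 3)
    λ_5 → (2, 10, 5)

Partition of {1..5} into 2 W_17-dot-orbits:

[[1, 2, 3, 4], [5]]


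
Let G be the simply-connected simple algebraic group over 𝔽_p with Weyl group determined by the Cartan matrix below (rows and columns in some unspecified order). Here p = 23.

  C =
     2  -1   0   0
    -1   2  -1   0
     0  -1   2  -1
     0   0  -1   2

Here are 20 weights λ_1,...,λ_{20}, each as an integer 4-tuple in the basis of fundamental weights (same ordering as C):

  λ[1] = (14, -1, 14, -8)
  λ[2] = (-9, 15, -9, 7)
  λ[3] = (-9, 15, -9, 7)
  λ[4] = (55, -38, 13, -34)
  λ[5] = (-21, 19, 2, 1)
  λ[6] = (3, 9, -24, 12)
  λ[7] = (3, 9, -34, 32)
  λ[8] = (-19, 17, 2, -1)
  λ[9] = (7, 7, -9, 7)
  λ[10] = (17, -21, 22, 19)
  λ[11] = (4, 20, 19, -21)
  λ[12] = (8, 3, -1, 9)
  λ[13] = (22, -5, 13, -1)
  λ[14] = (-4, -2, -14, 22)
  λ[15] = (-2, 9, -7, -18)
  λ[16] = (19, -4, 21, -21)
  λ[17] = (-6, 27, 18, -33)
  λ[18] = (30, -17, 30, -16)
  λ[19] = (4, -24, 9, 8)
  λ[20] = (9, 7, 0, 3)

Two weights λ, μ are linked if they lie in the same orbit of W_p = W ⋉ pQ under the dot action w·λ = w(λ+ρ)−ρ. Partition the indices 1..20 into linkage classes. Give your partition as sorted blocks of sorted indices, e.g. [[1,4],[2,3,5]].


C ↔ A_4 under row/col permutation; |W(A_4)| = 120.

Ā_23 reps of the 20 weights (A_4, coords as presented):

  λ_1+ρ ↦ (8, 0, 8, 0);  λ_2+ρ ↦ (8, 0, 8, 0);  λ_3+ρ ↦ (8, 0, 8, 0);  λ_4+ρ ↦ (9, 4, 0, 10);  λ_5+ρ ↦ (18, 0, 3, 0);  λ_6+ρ ↦ (9, 4, 0, 10);  λ_7+ρ ↦ (9, 4, 0, 10);  λ_8+ρ ↦ (18, 0, 3, 0);  λ_9+ρ ↦ (8, 0, 8, 0);  λ_10+ρ ↦ (18, 0, 3, 0);  λ_11+ρ ↦ (18, 0, 3, 0);  λ_12+ρ ↦ (9, 4, 0, 10);  λ_13+ρ ↦ (9, 4, 0, 10);  λ_14+ρ ↦ (13, 1, 3, 6);  λ_15+ρ ↦ (13, 1, 3, 6);  λ_16+ρ ↦ (1, 2, 1, 3);  λ_17+ρ ↦ (10, 8, 1, 4);  λ_18+ρ ↦ (8, 0, 8, 0);  λ_19+ρ ↦ (10, 8, 1, 4);  λ_20+ρ ↦ (10, 8, 1, 4)

The 20 indices split into 6 linkage classes (same alcove rep ⇔ same W_23-dot-orbit):

[[1, 2, 3, 9, 18], [4, 6, 7, 12, 13], [5, 8, 10, 11], [14, 15], [16], [17, 19, 20]]


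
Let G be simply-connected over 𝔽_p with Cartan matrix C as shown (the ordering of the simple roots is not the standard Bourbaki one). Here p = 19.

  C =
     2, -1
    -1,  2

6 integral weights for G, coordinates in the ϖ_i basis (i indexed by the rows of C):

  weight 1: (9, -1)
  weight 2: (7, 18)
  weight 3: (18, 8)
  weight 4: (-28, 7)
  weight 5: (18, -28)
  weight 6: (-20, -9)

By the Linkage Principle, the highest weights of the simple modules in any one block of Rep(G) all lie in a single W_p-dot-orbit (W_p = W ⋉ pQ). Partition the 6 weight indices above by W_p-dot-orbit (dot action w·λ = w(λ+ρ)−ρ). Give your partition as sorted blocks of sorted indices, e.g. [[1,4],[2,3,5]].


Dynkin diagram of C (from the 2 off-diagonal −1 entries): A_2.

Ā_19 reps of the 6 weights (A_2, coords as presented):

  λ_1 → (10, 0)
  λ_2 → (0, 11)
  λ_3 → (10, 0)
  λ_4 → (0, 11)
  λ_5 → (0, 11)
  λ_6 → (0, 11)

These 6 weights hit 2 W_19-dot-orbits; sizes (2, 4):

[[1, 3], [2, 4, 5, 6]]


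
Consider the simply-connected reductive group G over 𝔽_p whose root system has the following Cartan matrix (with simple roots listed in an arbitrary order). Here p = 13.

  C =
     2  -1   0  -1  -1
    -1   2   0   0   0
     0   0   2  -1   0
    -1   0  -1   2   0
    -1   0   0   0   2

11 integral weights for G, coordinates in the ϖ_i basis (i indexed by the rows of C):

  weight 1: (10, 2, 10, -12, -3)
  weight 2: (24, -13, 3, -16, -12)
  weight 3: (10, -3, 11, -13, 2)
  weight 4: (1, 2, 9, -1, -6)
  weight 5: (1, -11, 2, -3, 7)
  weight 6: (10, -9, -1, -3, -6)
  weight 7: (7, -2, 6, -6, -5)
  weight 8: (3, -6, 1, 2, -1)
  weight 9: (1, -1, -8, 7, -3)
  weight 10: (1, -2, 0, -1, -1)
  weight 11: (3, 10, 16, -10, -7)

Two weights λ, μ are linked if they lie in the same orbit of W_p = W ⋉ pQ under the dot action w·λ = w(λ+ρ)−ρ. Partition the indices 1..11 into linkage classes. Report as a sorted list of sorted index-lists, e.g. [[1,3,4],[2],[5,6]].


C ↔ D_5 under row/col permutation; |W(D_5)| = 1920.

Ā_13 reps of the 11 weights (D_5, coords as presented):

    1: (1, 1, 1, 0, 0)
    2: (1, 1, 1, 0, 0)
    3: (1, 1, 1, 0, 0)
    4: (0, 0, 7, 1, 2)
    5: (0, 0, 7, 1, 2)
    6: (0, 4, 2, 2, 1)
    7: (1, 1, 2, 3, 2)
    8: (0, 4, 2, 2, 1)
    9: (0, 0, 7, 1, 2)
    10: (1, 1, 1, 0, 0)
    11: (0, 4, 2, 2, 1)

Partition of {1..11} into 4 W_13-dot-orbits:

[[1, 2, 3, 10], [4, 5, 9], [6, 8, 11], [7]]


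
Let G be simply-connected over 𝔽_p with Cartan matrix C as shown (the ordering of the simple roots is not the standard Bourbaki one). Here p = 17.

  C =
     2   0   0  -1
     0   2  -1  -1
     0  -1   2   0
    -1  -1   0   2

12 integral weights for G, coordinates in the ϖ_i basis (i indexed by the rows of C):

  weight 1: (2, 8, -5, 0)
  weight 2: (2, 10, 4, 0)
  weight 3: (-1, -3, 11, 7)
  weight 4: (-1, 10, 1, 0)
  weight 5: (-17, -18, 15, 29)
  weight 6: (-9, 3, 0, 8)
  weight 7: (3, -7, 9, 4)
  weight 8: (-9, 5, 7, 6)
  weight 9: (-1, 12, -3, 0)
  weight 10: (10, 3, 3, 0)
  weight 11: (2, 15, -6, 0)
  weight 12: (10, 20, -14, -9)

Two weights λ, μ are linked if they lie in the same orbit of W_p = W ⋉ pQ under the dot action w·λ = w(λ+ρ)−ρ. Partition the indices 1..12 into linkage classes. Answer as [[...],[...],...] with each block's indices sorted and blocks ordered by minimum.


A_4 Cartan matrix, 4 simple roots permuted; ρ=(1,1,1,1).

Alcove-folded reps (p=17, 12 weights, presented ϖ-order):

  λ_1+ρ ↦ (3, 5, 4, 1) · λ_2+ρ ↦ (0, 11, 2, 1) · λ_3+ρ ↦ (1, 2, 9, 5) · λ_4+ρ ↦ (0, 11, 2, 1) · λ_5+ρ ↦ (0, 1, 12, 3) · λ_6+ρ ↦ (8, 4, 1, 1) · λ_7+ρ ↦ (3, 5, 4, 1) · λ_8+ρ ↦ (3, 5, 4, 1) · λ_9+ρ ↦ (0, 11, 2, 1) · λ_10+ρ ↦ (8, 4, 1, 1) · λ_11+ρ ↦ (0, 11, 2, 1) · λ_12+ρ ↦ (4, 0, 6, 4)

Grouping the 12 weights by Ā_17-representative: 6 linkage classes.

[[1, 7, 8], [2, 4, 9, 11], [3], [5], [6, 10], [12]]


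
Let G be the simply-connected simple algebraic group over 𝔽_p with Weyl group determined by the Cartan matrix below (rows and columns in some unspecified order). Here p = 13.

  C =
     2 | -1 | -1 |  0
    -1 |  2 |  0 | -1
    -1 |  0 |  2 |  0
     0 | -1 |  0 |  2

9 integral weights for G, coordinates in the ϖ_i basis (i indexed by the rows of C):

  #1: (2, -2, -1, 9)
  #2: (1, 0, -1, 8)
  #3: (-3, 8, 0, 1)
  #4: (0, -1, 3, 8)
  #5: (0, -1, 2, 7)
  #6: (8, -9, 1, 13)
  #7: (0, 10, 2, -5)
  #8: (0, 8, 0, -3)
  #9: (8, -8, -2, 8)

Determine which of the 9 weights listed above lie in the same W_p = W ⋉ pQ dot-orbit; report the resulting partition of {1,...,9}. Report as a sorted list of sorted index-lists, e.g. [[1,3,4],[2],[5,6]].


Type A_4, rank 4, |W|=120; reorder rows/cols to standard.

λ_j+ρ reflected into Ā_13 (⟨·,θ^∨⟩≤13); 4-tuples as given:

  λ_1 → (2, 1, 0, 9)
  λ_2 → (2, 1, 0, 9)
  λ_3 → (1, 7, 1, 2)
  λ_4 → (1, 0, 3, 8)
  λ_5 → (1, 0, 3, 8)
  λ_6 → (1, 7, 1, 2)
  λ_7 → (1, 7, 1, 2)
  λ_8 → (1, 7, 1, 2)
  λ_9 → (1, 7, 1, 2)

3 distinct reps among the 9 weights ⇒ 3 W_13-linkage classes:

[[1, 2], [3, 6, 7, 8, 9], [4, 5]]


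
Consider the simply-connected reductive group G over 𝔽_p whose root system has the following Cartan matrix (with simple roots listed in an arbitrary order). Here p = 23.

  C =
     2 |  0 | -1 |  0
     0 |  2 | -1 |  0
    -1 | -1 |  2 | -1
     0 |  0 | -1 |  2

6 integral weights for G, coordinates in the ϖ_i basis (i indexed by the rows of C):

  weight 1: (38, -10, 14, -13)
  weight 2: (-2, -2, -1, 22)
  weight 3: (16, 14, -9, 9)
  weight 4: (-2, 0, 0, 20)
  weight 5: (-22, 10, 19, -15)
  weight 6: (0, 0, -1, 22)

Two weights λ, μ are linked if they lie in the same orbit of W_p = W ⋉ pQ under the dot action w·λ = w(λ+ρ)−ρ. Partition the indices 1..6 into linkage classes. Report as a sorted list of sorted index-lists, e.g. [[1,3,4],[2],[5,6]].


Cartan matrix: type D_4 (|W|=192); un-permuting the 4 rows.

Ā_23 reps of the 6 weights (D_4, coords as presented):

  λ_1 → (6, 4, 2, 1) · λ_2 → (1, 1, 0, 21) · λ_3 → (6, 4, 2, 1) · λ_4 → (1, 1, 0, 21) · λ_5 → (6, 4, 2, 1) · λ_6 → (1, 1, 0, 21)

These 6 weights hit 2 W_23-dot-orbits; sizes (3, 3):

[[1, 3, 5], [2, 4, 6]]


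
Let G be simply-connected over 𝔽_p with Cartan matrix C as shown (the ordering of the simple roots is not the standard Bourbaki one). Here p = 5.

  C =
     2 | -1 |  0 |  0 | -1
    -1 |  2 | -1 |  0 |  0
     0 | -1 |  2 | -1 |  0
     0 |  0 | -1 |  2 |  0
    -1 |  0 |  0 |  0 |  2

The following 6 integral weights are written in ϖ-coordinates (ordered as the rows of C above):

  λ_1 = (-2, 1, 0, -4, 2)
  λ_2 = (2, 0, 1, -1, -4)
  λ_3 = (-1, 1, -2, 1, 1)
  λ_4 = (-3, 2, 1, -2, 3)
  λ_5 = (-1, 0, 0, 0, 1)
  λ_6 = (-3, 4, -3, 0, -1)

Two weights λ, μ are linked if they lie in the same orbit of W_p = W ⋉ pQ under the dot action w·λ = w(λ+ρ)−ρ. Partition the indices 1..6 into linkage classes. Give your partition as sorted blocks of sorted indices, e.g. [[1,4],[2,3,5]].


Dynkin diagram of C (from the 8 off-diagonal −1 entries): A_5.

W_5-reps of the 6 weights in Ā_5 (same 5-coord order as C):

  [1] (0, 1, 1, 1, 2);  [2] (0, 1, 1, 1, 2);  [3] (0, 1, 1, 1, 2);  [4] (2, 1, 0, 1, 0);  [5] (0, 1, 1, 1, 2);  [6] (0, 1, 1, 1, 2)

2 distinct reps among the 6 weights ⇒ 2 W_5-linkage classes:

[[1, 2, 3, 5, 6], [4]]


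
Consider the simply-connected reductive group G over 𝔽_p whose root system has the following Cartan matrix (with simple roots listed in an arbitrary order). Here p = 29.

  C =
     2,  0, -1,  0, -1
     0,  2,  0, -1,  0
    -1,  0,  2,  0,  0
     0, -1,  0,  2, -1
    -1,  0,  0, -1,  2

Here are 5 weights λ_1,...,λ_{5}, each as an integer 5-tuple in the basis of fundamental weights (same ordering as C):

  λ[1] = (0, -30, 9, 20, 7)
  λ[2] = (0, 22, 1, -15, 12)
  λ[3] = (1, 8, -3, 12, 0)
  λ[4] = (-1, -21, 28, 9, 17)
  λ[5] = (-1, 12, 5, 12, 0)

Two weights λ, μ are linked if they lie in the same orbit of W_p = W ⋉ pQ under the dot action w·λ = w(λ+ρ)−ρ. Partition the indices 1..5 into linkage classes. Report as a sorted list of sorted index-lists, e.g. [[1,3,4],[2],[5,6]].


Cartan matrix: type A_5 (|W|=720); un-permuting the 5 rows.

Folding the 5 weights λ_j+ρ into Ā_29 (reps in the given 5-coord order):

  λ_1+ρ ↦ (0, 10, 1, 8, 0);  λ_2+ρ ↦ (0, 9, 2, 13, 1);  λ_3+ρ ↦ (0, 9, 2, 13, 1);  λ_4+ρ ↦ (0, 10, 1, 8, 0);  λ_5+ρ ↦ (0, 9, 2, 13, 1)

2 distinct reps among the 5 weights ⇒ 2 W_29-linkage classes:

[[1, 4], [2, 3, 5]]


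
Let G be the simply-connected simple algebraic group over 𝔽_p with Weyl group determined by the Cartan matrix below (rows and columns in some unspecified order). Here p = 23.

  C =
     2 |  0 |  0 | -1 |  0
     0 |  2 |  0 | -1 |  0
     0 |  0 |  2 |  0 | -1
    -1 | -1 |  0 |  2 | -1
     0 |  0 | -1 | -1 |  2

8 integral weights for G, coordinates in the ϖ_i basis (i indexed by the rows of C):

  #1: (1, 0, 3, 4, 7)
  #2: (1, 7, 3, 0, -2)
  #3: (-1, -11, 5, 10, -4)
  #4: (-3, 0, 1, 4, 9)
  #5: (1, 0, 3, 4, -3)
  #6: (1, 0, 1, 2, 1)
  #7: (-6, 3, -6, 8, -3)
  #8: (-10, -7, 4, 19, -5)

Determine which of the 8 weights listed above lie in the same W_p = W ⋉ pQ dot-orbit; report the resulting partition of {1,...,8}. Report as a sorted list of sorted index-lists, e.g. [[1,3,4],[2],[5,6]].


Cartan matrix: type D_5 (|W|=1920); un-permuting the 5 rows.

Folding the 8 weights λ_j+ρ into Ā_23 (reps in the given 5-coord order):

  [1] (2, 1, 2, 3, 2);  [2] (2, 8, 3, 0, 1);  [3] (2, 8, 3, 0, 1);  [4] (2, 1, 2, 3, 2);  [5] (2, 1, 2, 3, 2);  [6] (2, 1, 2, 3, 2);  [7] (2, 1, 2, 3, 2);  [8] (9, 6, 1, 1, 1)

The 8 indices split into 3 linkage classes (same alcove rep ⇔ same W_23-dot-orbit):

[[1, 4, 5, 6, 7], [2, 3], [8]]


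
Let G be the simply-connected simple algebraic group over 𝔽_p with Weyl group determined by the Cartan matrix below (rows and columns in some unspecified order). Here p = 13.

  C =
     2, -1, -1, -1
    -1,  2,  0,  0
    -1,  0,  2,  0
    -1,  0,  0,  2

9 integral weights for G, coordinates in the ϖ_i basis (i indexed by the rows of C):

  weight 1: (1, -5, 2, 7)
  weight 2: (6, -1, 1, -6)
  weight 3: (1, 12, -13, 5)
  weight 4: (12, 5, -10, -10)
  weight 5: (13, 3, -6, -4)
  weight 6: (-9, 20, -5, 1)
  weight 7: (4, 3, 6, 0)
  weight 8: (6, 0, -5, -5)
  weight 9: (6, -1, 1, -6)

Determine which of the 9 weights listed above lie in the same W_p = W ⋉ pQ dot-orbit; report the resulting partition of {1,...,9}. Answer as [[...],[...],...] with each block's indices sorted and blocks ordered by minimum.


C ↔ D_4 under row/col permutation; |W(D_4)| = 192.

Folding the 9 weights λ_j+ρ into Ā_13 (reps in the given 4-coord order):

  [1] (2, 2, 1, 6)
  [2] (2, 0, 2, 5)
  [3] (2, 1, 0, 2)
  [4] (1, 0, 3, 3)
  [5] (2, 1, 0, 2)
  [6] (2, 1, 0, 2)
  [7] (1, 0, 3, 3)
  [8] (1, 0, 3, 3)
  [9] (2, 0, 2, 5)

4 distinct reps among the 9 weights ⇒ 4 W_13-linkage classes:

[[1], [2, 9], [3, 5, 6], [4, 7, 8]]


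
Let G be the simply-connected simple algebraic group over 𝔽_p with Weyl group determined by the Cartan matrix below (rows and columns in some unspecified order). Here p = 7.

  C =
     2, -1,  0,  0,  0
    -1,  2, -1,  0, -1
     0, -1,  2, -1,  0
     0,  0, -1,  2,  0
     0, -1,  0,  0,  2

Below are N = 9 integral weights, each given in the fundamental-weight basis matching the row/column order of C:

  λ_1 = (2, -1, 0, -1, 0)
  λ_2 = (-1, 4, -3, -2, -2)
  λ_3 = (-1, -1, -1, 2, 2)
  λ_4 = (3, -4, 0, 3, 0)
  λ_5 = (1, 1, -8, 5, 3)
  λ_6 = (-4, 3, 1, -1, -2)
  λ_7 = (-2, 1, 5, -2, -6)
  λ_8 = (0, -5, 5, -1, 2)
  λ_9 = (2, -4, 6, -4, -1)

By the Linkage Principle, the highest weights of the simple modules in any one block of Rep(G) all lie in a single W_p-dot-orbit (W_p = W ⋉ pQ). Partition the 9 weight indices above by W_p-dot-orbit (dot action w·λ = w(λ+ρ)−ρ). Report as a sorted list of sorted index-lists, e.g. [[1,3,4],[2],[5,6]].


C ↔ D_5 under row/col permutation; |W(D_5)| = 1920.

Alcove-folded reps (p=7, 9 weights, presented ϖ-order):

  λ_1+ρ ↦ (3, 0, 1, 0, 1)
  λ_2+ρ ↦ (0, 1, 1, 2, 1)
  λ_3+ρ ↦ (0, 0, 0, 3, 3)
  λ_4+ρ ↦ (0, 1, 1, 2, 1)
  λ_5+ρ ↦ (3, 0, 1, 0, 1)
  λ_6+ρ ↦ (3, 0, 1, 0, 1)
  λ_7+ρ ↦ (3, 0, 1, 0, 1)
  λ_8+ρ ↦ (3, 0, 1, 0, 1)
  λ_9+ρ ↦ (0, 0, 0, 3, 3)

Linkage partition of the 9 weights (3 classes, p=7):

[[1, 5, 6, 7, 8], [2, 4], [3, 9]]


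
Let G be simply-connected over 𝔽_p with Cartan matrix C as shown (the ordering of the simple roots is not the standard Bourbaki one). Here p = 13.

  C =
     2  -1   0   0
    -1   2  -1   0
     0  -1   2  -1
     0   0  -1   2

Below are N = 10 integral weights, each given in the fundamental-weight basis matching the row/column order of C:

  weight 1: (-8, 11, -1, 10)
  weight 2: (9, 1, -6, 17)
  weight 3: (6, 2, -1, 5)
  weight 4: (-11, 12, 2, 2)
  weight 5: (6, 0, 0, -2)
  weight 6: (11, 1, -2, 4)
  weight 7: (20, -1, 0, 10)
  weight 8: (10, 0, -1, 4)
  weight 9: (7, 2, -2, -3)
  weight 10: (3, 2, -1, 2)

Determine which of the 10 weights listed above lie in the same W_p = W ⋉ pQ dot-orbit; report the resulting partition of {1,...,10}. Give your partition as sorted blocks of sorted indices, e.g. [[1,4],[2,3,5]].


Dynkin diagram of C (from the 6 off-diagonal −1 entries): A_4.

Ā_13 reps of the 10 weights (A_4, coords as presented):

  λ_1+ρ ↦ (3, 2, 0, 1);  λ_2+ρ ↦ (3, 2, 0, 1);  λ_3+ρ ↦ (4, 3, 0, 3);  λ_4+ρ ↦ (4, 3, 0, 3);  λ_5+ρ ↦ (7, 1, 0, 1);  λ_6+ρ ↦ (7, 1, 0, 1);  λ_7+ρ ↦ (7, 1, 0, 1);  λ_8+ρ ↦ (7, 1, 0, 1);  λ_9+ρ ↦ (8, 0, 2, 1);  λ_10+ρ ↦ (4, 3, 0, 3)

Grouping the 10 weights by Ā_13-representative: 4 linkage classes.

[[1, 2], [3, 4, 10], [5, 6, 7, 8], [9]]


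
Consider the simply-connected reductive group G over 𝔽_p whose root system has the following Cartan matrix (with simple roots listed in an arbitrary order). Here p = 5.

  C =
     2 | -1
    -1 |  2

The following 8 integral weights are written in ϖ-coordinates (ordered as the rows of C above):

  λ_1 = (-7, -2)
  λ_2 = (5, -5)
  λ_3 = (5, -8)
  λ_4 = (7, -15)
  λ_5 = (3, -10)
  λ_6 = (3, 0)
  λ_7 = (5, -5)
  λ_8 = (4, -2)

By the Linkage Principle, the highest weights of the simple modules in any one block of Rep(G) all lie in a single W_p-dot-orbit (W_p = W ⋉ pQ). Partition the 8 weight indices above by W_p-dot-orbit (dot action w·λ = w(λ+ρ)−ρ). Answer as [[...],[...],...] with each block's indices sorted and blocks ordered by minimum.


A_2 Cartan matrix, 2 simple roots permuted; ρ=(1,1).

Alcove-folded reps (p=5, 8 weights, presented ϖ-order):

  [1] (1, 3)
  [2] (1, 3)
  [3] (1, 3)
  [4] (1, 3)
  [5] (1, 0)
  [6] (4, 1)
  [7] (1, 3)
  [8] (4, 1)

Linkage partition of the 8 weights (3 classes, p=5):

[[1, 2, 3, 4, 7], [5], [6, 8]]


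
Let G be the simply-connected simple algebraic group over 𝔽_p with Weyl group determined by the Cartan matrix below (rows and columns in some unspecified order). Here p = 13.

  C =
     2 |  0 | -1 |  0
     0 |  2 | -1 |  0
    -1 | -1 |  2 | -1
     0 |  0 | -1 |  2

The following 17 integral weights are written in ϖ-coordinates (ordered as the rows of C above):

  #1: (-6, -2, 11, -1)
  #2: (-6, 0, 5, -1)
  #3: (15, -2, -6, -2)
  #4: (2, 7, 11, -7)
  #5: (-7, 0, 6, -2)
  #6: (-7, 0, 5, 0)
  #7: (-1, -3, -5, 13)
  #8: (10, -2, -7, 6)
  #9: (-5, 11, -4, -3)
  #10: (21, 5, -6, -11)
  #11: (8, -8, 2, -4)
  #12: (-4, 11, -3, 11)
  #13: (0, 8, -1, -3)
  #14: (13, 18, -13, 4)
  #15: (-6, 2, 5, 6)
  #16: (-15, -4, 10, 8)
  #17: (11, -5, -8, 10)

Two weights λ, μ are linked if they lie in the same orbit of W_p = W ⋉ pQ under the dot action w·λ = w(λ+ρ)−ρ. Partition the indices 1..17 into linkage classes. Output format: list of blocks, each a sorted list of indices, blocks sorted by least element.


D_4 Cartan matrix, 4 simple roots permuted; ρ=(1,1,1,1).

λ_j+ρ reflected into Ā_13 (⟨·,θ^∨⟩≤13); 4-tuples as given:

  λ_1+ρ ↦ (5, 1, 1, 0) · λ_2+ρ ↦ (5, 1, 1, 0) · λ_3+ρ ↦ (4, 1, 2, 1) · λ_4+ρ ↦ (4, 1, 2, 1) · λ_5+ρ ↦ (6, 1, 0, 1) · λ_6+ρ ↦ (6, 1, 0, 1) · λ_7+ρ ↦ (2, 0, 3, 4) · λ_8+ρ ↦ (4, 6, 1, 0) · λ_9+ρ ↦ (2, 0, 3, 4) · λ_10+ρ ↦ (2, 0, 3, 4) · λ_11+ρ ↦ (2, 0, 3, 4) · λ_12+ρ ↦ (4, 1, 2, 1) · λ_13+ρ ↦ (1, 7, 1, 0) · λ_14+ρ ↦ (6, 1, 0, 1) · λ_15+ρ ↦ (2, 0, 3, 4) · λ_16+ρ ↦ (4, 1, 2, 1) · λ_17+ρ ↦ (1, 7, 1, 0)

Partition of {1..17} into 6 W_13-dot-orbits:

[[1, 2], [3, 4, 12, 16], [5, 6, 14], [7, 9, 10, 11, 15], [8], [13, 17]]


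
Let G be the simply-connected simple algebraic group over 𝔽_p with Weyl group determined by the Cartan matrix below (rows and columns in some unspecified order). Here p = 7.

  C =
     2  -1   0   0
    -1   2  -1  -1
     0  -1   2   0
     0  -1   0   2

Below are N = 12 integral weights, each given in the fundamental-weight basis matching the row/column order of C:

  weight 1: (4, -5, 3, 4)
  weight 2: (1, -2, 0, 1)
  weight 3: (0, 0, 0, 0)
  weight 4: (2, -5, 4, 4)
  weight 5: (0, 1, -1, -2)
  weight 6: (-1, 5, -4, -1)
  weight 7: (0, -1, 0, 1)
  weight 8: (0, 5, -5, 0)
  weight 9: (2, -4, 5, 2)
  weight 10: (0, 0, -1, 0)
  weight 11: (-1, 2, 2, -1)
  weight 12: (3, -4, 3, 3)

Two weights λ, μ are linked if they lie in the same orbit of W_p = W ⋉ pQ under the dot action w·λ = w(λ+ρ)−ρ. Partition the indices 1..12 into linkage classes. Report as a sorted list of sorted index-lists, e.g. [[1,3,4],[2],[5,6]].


D_4 Cartan matrix, 4 simple roots permuted; ρ=(1,1,1,1).

W_7-reps of the 12 weights in Ā_7 (same 4-coord order as C):

  λ_1 → (1, 1, 0, 1)
  λ_2 → (1, 1, 0, 1)
  λ_3 → (1, 1, 1, 1)
  λ_4 → (1, 1, 1, 1)
  λ_5 → (1, 1, 0, 1)
  λ_6 → (0, 1, 3, 0)
  λ_7 → (1, 0, 1, 2)
  λ_8 → (0, 1, 3, 0)
  λ_9 → (0, 1, 3, 0)
  λ_10 → (1, 1, 0, 1)
  λ_11 → (0, 1, 3, 0)
  λ_12 → (1, 1, 1, 1)

Linkage partition of the 12 weights (4 classes, p=7):

[[1, 2, 5, 10], [3, 4, 12], [6, 8, 9, 11], [7]]


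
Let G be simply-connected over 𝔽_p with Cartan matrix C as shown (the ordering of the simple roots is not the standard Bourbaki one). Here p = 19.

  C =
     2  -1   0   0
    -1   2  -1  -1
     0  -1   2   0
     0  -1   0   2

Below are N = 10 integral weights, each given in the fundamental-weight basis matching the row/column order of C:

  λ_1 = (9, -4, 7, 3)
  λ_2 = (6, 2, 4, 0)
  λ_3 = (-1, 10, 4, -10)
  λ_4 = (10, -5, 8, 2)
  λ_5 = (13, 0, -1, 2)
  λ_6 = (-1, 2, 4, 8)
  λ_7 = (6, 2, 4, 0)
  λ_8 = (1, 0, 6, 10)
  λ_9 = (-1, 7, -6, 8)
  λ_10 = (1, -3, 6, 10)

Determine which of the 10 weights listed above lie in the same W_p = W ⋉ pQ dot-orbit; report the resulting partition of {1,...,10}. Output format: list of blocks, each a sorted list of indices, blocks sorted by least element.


Dynkin diagram of C (from the 6 off-diagonal −1 entries): D_4.

W_19-reps of the 10 weights in Ā_19 (same 4-coord order as C):

  λ_1+ρ ↦ (7, 3, 5, 1) · λ_2+ρ ↦ (7, 3, 5, 1) · λ_3+ρ ↦ (0, 2, 5, 9) · λ_4+ρ ↦ (7, 3, 5, 1) · λ_5+ρ ↦ (14, 1, 0, 3) · λ_6+ρ ↦ (0, 2, 5, 9) · λ_7+ρ ↦ (7, 3, 5, 1) · λ_8+ρ ↦ (0, 2, 5, 9) · λ_9+ρ ↦ (0, 2, 5, 9) · λ_10+ρ ↦ (0, 2, 5, 9)

These 10 weights hit 3 W_19-dot-orbits; sizes (4, 5, 1):

[[1, 2, 4, 7], [3, 6, 8, 9, 10], [5]]


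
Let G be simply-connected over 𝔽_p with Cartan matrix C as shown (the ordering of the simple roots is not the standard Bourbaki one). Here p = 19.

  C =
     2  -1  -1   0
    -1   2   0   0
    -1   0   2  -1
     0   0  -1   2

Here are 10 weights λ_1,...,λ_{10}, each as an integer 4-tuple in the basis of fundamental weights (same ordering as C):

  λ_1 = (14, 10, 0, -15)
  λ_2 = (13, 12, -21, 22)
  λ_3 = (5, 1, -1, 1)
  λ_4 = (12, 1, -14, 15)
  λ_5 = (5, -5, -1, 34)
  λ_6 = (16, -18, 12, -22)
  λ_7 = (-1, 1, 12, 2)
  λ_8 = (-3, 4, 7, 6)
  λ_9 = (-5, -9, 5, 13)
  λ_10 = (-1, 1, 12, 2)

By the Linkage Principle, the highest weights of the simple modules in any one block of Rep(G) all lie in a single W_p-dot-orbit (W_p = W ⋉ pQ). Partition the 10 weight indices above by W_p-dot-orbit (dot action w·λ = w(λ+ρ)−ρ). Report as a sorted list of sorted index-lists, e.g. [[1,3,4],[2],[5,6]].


Type A_4, rank 4, |W|=120; reorder rows/cols to standard.

Ā_19 reps of the 10 weights (A_4, coords as presented):

  λ_1 → (2, 3, 6, 7)
  λ_2 → (2, 3, 6, 7)
  λ_3 → (6, 2, 0, 2)
  λ_4 → (0, 2, 13, 3)
  λ_5 → (0, 2, 13, 3)
  λ_6 → (6, 2, 0, 2)
  λ_7 → (0, 2, 13, 3)
  λ_8 → (2, 3, 6, 7)
  λ_9 → (2, 3, 6, 7)
  λ_10 → (0, 2, 13, 3)

These 10 weights hit 3 W_19-dot-orbits; sizes (4, 2, 4):

[[1, 2, 8, 9], [3, 6], [4, 5, 7, 10]]


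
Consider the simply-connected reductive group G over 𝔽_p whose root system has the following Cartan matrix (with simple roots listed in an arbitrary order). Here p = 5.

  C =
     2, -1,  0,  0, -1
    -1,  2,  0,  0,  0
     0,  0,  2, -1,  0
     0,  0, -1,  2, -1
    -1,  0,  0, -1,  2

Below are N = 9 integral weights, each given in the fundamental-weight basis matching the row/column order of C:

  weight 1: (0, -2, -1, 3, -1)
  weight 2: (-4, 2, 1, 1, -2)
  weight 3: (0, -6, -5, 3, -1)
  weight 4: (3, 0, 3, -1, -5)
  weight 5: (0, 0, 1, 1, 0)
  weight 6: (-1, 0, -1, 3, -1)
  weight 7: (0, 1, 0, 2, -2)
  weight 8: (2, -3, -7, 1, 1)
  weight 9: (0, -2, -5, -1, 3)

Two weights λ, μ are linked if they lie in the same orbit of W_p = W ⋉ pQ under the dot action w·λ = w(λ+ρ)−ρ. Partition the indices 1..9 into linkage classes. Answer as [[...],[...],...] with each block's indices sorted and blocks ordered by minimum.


Dynkin diagram of C (from the 8 off-diagonal −1 entries): A_5.

W_5-reps of the 9 weights in Ā_5 (same 5-coord order as C):

  [1] (0, 1, 0, 4, 0)
  [2] (0, 1, 0, 2, 1)
  [3] (0, 1, 0, 4, 0)
  [4] (0, 1, 0, 4, 0)
  [5] (0, 1, 0, 2, 1)
  [6] (0, 1, 0, 4, 0)
  [7] (0, 1, 0, 2, 1)
  [8] (0, 1, 0, 2, 1)
  [9] (0, 1, 0, 4, 0)

Partition of {1..9} into 2 W_5-dot-orbits:

[[1, 3, 4, 6, 9], [2, 5, 7, 8]]


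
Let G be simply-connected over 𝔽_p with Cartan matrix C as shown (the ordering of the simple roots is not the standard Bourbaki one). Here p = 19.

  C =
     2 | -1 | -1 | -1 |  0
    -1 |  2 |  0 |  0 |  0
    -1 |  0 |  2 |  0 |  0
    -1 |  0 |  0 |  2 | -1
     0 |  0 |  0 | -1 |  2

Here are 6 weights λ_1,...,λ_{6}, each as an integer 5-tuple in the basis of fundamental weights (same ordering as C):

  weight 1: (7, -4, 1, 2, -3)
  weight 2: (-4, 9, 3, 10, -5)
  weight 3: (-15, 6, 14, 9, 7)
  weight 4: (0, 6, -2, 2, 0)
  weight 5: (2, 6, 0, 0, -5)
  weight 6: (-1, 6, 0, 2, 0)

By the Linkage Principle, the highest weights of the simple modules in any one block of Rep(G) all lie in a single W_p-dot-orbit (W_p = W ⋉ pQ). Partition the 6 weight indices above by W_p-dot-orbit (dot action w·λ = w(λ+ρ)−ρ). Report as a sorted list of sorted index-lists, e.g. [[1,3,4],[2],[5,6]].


Dynkin diagram of C (from the 8 off-diagonal −1 entries): D_5.

Alcove-folded reps (p=19, 6 weights, presented ϖ-order):

  1: (5, 3, 2, 1, 2) · 2: (0, 7, 1, 3, 1) · 3: (0, 7, 1, 3, 1) · 4: (0, 7, 1, 3, 1) · 5: (0, 7, 1, 3, 1) · 6: (0, 7, 1, 3, 1)

Grouping the 6 weights by Ā_19-representative: 2 linkage classes.

[[1], [2, 3, 4, 5, 6]]


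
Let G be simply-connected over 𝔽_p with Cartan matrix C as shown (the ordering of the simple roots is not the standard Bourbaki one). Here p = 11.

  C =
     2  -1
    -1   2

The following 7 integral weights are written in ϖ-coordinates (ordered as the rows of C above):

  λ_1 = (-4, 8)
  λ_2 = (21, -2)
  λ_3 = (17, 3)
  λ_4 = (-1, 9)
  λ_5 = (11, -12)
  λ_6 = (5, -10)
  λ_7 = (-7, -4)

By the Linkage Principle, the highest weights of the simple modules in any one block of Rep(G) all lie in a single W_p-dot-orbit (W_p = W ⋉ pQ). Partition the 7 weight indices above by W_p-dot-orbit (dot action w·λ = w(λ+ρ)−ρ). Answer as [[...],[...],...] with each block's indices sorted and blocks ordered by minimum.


Type A_2, rank 2, |W|=6; reorder rows/cols to standard.

Folding the 7 weights λ_j+ρ into Ā_11 (reps in the given 2-coord order):

  λ_1 → (3, 6);  λ_2 → (0, 10);  λ_3 → (0, 7);  λ_4 → (0, 10);  λ_5 → (0, 10);  λ_6 → (3, 6);  λ_7 → (3, 6)

These 7 weights hit 3 W_11-dot-orbits; sizes (3, 3, 1):

[[1, 6, 7], [2, 4, 5], [3]]


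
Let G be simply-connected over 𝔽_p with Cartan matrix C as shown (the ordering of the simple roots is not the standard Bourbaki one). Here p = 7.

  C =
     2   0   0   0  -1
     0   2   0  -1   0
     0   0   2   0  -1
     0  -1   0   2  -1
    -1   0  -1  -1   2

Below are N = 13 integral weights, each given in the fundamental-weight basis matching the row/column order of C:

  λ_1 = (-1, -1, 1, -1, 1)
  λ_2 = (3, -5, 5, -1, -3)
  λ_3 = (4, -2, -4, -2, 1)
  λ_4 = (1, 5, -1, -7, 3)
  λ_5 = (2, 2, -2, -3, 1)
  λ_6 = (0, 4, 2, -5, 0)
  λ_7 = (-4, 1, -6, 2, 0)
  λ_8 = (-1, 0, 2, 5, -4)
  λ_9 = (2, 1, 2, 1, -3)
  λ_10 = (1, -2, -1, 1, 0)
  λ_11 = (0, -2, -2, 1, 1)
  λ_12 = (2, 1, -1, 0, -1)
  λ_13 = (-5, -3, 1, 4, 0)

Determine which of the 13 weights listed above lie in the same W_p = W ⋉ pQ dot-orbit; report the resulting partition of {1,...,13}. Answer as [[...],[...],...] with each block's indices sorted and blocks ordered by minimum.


Dynkin diagram of C (from the 8 off-diagonal −1 entries): D_5.

Folding the 13 weights λ_j+ρ into Ā_7 (reps in the given 5-coord order):

  [1] (0, 0, 2, 0, 2) · [2] (2, 1, 0, 1, 1) · [3] (2, 1, 0, 1, 1) · [4] (0, 0, 2, 1, 0) · [5] (2, 1, 0, 1, 1) · [6] (2, 1, 0, 1, 1) · [7] (1, 1, 1, 1, 1) · [8] (3, 1, 0, 0, 0) · [9] (1, 1, 1, 1, 1) · [10] (2, 1, 0, 1, 1) · [11] (1, 1, 1, 1, 1) · [12] (3, 2, 0, 1, 0) · [13] (1, 1, 1, 1, 1)

These 13 weights hit 6 W_7-dot-orbits; sizes (1, 5, 1, 4, 1, 1):

[[1], [2, 3, 5, 6, 10], [4], [7, 9, 11, 13], [8], [12]]
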